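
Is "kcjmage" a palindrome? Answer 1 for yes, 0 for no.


Input: kcjmage
Reversed: egamjck
  Compare pos 0 ('k') with pos 6 ('e'): MISMATCH
  Compare pos 1 ('c') with pos 5 ('g'): MISMATCH
  Compare pos 2 ('j') with pos 4 ('a'): MISMATCH
Result: not a palindrome

0


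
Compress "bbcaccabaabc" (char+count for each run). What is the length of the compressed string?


Input: bbcaccabaabc
Runs:
  'b' x 2 => "b2"
  'c' x 1 => "c1"
  'a' x 1 => "a1"
  'c' x 2 => "c2"
  'a' x 1 => "a1"
  'b' x 1 => "b1"
  'a' x 2 => "a2"
  'b' x 1 => "b1"
  'c' x 1 => "c1"
Compressed: "b2c1a1c2a1b1a2b1c1"
Compressed length: 18

18


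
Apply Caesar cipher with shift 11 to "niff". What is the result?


Caesar cipher: shift "niff" by 11
  'n' (pos 13) + 11 = pos 24 = 'y'
  'i' (pos 8) + 11 = pos 19 = 't'
  'f' (pos 5) + 11 = pos 16 = 'q'
  'f' (pos 5) + 11 = pos 16 = 'q'
Result: ytqq

ytqq


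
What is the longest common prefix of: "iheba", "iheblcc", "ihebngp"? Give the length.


Words: iheba, iheblcc, ihebngp
  Position 0: all 'i' => match
  Position 1: all 'h' => match
  Position 2: all 'e' => match
  Position 3: all 'b' => match
  Position 4: ('a', 'l', 'n') => mismatch, stop
LCP = "iheb" (length 4)

4


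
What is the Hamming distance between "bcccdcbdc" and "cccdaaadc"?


Comparing "bcccdcbdc" and "cccdaaadc" position by position:
  Position 0: 'b' vs 'c' => differ
  Position 1: 'c' vs 'c' => same
  Position 2: 'c' vs 'c' => same
  Position 3: 'c' vs 'd' => differ
  Position 4: 'd' vs 'a' => differ
  Position 5: 'c' vs 'a' => differ
  Position 6: 'b' vs 'a' => differ
  Position 7: 'd' vs 'd' => same
  Position 8: 'c' vs 'c' => same
Total differences (Hamming distance): 5

5


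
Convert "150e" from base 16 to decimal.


Input: "150e" in base 16
Positional expansion:
  Digit '1' (value 1) x 16^3 = 4096
  Digit '5' (value 5) x 16^2 = 1280
  Digit '0' (value 0) x 16^1 = 0
  Digit 'e' (value 14) x 16^0 = 14
Sum = 5390

5390


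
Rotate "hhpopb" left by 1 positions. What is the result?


Input: "hhpopb", rotate left by 1
First 1 characters: "h"
Remaining characters: "hpopb"
Concatenate remaining + first: "hpopb" + "h" = "hpopbh"

hpopbh


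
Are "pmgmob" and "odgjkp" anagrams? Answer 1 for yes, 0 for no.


Strings: "pmgmob", "odgjkp"
Sorted first:  bgmmop
Sorted second: dgjkop
Differ at position 0: 'b' vs 'd' => not anagrams

0


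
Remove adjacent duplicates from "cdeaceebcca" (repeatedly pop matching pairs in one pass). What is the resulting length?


Input: cdeaceebcca
Stack-based adjacent duplicate removal:
  Read 'c': push. Stack: c
  Read 'd': push. Stack: cd
  Read 'e': push. Stack: cde
  Read 'a': push. Stack: cdea
  Read 'c': push. Stack: cdeac
  Read 'e': push. Stack: cdeace
  Read 'e': matches stack top 'e' => pop. Stack: cdeac
  Read 'b': push. Stack: cdeacb
  Read 'c': push. Stack: cdeacbc
  Read 'c': matches stack top 'c' => pop. Stack: cdeacb
  Read 'a': push. Stack: cdeacba
Final stack: "cdeacba" (length 7)

7


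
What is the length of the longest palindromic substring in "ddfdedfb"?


Input: "ddfdedfb"
Checking substrings for palindromes:
  [2:7] "fdedf" (len 5) => palindrome
  [1:4] "dfd" (len 3) => palindrome
  [3:6] "ded" (len 3) => palindrome
  [0:2] "dd" (len 2) => palindrome
Longest palindromic substring: "fdedf" with length 5

5


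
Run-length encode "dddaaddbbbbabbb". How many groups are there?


Input: dddaaddbbbbabbb
Scanning for consecutive runs:
  Group 1: 'd' x 3 (positions 0-2)
  Group 2: 'a' x 2 (positions 3-4)
  Group 3: 'd' x 2 (positions 5-6)
  Group 4: 'b' x 4 (positions 7-10)
  Group 5: 'a' x 1 (positions 11-11)
  Group 6: 'b' x 3 (positions 12-14)
Total groups: 6

6


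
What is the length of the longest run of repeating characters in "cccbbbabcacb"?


Input: "cccbbbabcacb"
Scanning for longest run:
  Position 1 ('c'): continues run of 'c', length=2
  Position 2 ('c'): continues run of 'c', length=3
  Position 3 ('b'): new char, reset run to 1
  Position 4 ('b'): continues run of 'b', length=2
  Position 5 ('b'): continues run of 'b', length=3
  Position 6 ('a'): new char, reset run to 1
  Position 7 ('b'): new char, reset run to 1
  Position 8 ('c'): new char, reset run to 1
  Position 9 ('a'): new char, reset run to 1
  Position 10 ('c'): new char, reset run to 1
  Position 11 ('b'): new char, reset run to 1
Longest run: 'c' with length 3

3


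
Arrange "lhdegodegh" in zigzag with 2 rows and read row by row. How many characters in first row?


Zigzag "lhdegodegh" into 2 rows:
Placing characters:
  'l' => row 0
  'h' => row 1
  'd' => row 0
  'e' => row 1
  'g' => row 0
  'o' => row 1
  'd' => row 0
  'e' => row 1
  'g' => row 0
  'h' => row 1
Rows:
  Row 0: "ldgdg"
  Row 1: "heoeh"
First row length: 5

5


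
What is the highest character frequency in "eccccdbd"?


Input: eccccdbd
Character counts:
  'b': 1
  'c': 4
  'd': 2
  'e': 1
Maximum frequency: 4

4


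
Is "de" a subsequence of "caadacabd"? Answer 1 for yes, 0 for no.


Check if "de" is a subsequence of "caadacabd"
Greedy scan:
  Position 0 ('c'): no match needed
  Position 1 ('a'): no match needed
  Position 2 ('a'): no match needed
  Position 3 ('d'): matches sub[0] = 'd'
  Position 4 ('a'): no match needed
  Position 5 ('c'): no match needed
  Position 6 ('a'): no match needed
  Position 7 ('b'): no match needed
  Position 8 ('d'): no match needed
Only matched 1/2 characters => not a subsequence

0


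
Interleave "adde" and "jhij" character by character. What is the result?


Interleaving "adde" and "jhij":
  Position 0: 'a' from first, 'j' from second => "aj"
  Position 1: 'd' from first, 'h' from second => "dh"
  Position 2: 'd' from first, 'i' from second => "di"
  Position 3: 'e' from first, 'j' from second => "ej"
Result: ajdhdiej

ajdhdiej


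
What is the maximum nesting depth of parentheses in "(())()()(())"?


Input: "(())()()(())"
Tracking depth:
  Position 0 '(': depth becomes 1
  Position 1 '(': depth becomes 2
  Position 2 ')': depth becomes 1
  Position 3 ')': depth becomes 0
  Position 4 '(': depth becomes 1
  Position 5 ')': depth becomes 0
  Position 6 '(': depth becomes 1
  Position 7 ')': depth becomes 0
  Position 8 '(': depth becomes 1
  Position 9 '(': depth becomes 2
  Position 10 ')': depth becomes 1
  Position 11 ')': depth becomes 0
Maximum depth reached: 2

2


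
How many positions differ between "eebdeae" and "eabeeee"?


Comparing "eebdeae" and "eabeeee" position by position:
  Position 0: 'e' vs 'e' => same
  Position 1: 'e' vs 'a' => DIFFER
  Position 2: 'b' vs 'b' => same
  Position 3: 'd' vs 'e' => DIFFER
  Position 4: 'e' vs 'e' => same
  Position 5: 'a' vs 'e' => DIFFER
  Position 6: 'e' vs 'e' => same
Positions that differ: 3

3


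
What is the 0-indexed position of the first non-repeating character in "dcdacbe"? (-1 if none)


Input: dcdacbe
Character frequencies:
  'a': 1
  'b': 1
  'c': 2
  'd': 2
  'e': 1
Scanning left to right for freq == 1:
  Position 0 ('d'): freq=2, skip
  Position 1 ('c'): freq=2, skip
  Position 2 ('d'): freq=2, skip
  Position 3 ('a'): unique! => answer = 3

3


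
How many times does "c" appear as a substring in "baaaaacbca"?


Searching for "c" in "baaaaacbca"
Scanning each position:
  Position 0: "b" => no
  Position 1: "a" => no
  Position 2: "a" => no
  Position 3: "a" => no
  Position 4: "a" => no
  Position 5: "a" => no
  Position 6: "c" => MATCH
  Position 7: "b" => no
  Position 8: "c" => MATCH
  Position 9: "a" => no
Total occurrences: 2

2


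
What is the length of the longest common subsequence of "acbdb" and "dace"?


LCS of "acbdb" and "dace"
DP table:
           d    a    c    e
      0    0    0    0    0
  a   0    0    1    1    1
  c   0    0    1    2    2
  b   0    0    1    2    2
  d   0    1    1    2    2
  b   0    1    1    2    2
LCS length = dp[5][4] = 2

2


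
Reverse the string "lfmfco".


Input: lfmfco
Reading characters right to left:
  Position 5: 'o'
  Position 4: 'c'
  Position 3: 'f'
  Position 2: 'm'
  Position 1: 'f'
  Position 0: 'l'
Reversed: ocfmfl

ocfmfl


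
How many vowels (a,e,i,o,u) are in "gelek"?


Input: gelek
Checking each character:
  'g' at position 0: consonant
  'e' at position 1: vowel (running total: 1)
  'l' at position 2: consonant
  'e' at position 3: vowel (running total: 2)
  'k' at position 4: consonant
Total vowels: 2

2


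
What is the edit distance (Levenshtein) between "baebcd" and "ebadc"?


Computing edit distance: "baebcd" -> "ebadc"
DP table:
           e    b    a    d    c
      0    1    2    3    4    5
  b   1    1    1    2    3    4
  a   2    2    2    1    2    3
  e   3    2    3    2    2    3
  b   4    3    2    3    3    3
  c   5    4    3    3    4    3
  d   6    5    4    4    3    4
Edit distance = dp[6][5] = 4

4


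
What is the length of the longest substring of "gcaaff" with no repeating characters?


Input: "gcaaff"
Sliding window (track last position of each char):
  Position 0 ('g'): window [0,0] length 1 -- new best
  Position 1 ('c'): window [0,1] length 2 -- new best
  Position 2 ('a'): window [0,2] length 3 -- new best
  Position 3 ('a'): repeat (last at 2), move window start to 3
  Position 3 ('a'): window [3,3] length 1
  Position 4 ('f'): window [3,4] length 2
  Position 5 ('f'): repeat (last at 4), move window start to 5
  Position 5 ('f'): window [5,5] length 1
Longest substring with no repeats: "gca" with length 3

3


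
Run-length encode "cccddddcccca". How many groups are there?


Input: cccddddcccca
Scanning for consecutive runs:
  Group 1: 'c' x 3 (positions 0-2)
  Group 2: 'd' x 4 (positions 3-6)
  Group 3: 'c' x 4 (positions 7-10)
  Group 4: 'a' x 1 (positions 11-11)
Total groups: 4

4


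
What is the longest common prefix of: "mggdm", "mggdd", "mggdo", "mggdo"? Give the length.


Words: mggdm, mggdd, mggdo, mggdo
  Position 0: all 'm' => match
  Position 1: all 'g' => match
  Position 2: all 'g' => match
  Position 3: all 'd' => match
  Position 4: ('m', 'd', 'o', 'o') => mismatch, stop
LCP = "mggd" (length 4)

4


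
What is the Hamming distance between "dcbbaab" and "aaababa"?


Comparing "dcbbaab" and "aaababa" position by position:
  Position 0: 'd' vs 'a' => differ
  Position 1: 'c' vs 'a' => differ
  Position 2: 'b' vs 'a' => differ
  Position 3: 'b' vs 'b' => same
  Position 4: 'a' vs 'a' => same
  Position 5: 'a' vs 'b' => differ
  Position 6: 'b' vs 'a' => differ
Total differences (Hamming distance): 5

5


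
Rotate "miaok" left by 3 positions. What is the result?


Input: "miaok", rotate left by 3
First 3 characters: "mia"
Remaining characters: "ok"
Concatenate remaining + first: "ok" + "mia" = "okmia"

okmia


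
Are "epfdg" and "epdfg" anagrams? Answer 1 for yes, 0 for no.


Strings: "epfdg", "epdfg"
Sorted first:  defgp
Sorted second: defgp
Sorted forms match => anagrams

1


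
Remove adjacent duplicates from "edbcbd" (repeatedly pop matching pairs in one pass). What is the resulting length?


Input: edbcbd
Stack-based adjacent duplicate removal:
  Read 'e': push. Stack: e
  Read 'd': push. Stack: ed
  Read 'b': push. Stack: edb
  Read 'c': push. Stack: edbc
  Read 'b': push. Stack: edbcb
  Read 'd': push. Stack: edbcbd
Final stack: "edbcbd" (length 6)

6


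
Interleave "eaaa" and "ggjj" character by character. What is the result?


Interleaving "eaaa" and "ggjj":
  Position 0: 'e' from first, 'g' from second => "eg"
  Position 1: 'a' from first, 'g' from second => "ag"
  Position 2: 'a' from first, 'j' from second => "aj"
  Position 3: 'a' from first, 'j' from second => "aj"
Result: egagajaj

egagajaj


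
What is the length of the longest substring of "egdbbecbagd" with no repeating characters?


Input: "egdbbecbagd"
Sliding window (track last position of each char):
  Position 0 ('e'): window [0,0] length 1 -- new best
  Position 1 ('g'): window [0,1] length 2 -- new best
  Position 2 ('d'): window [0,2] length 3 -- new best
  Position 3 ('b'): window [0,3] length 4 -- new best
  Position 4 ('b'): repeat (last at 3), move window start to 4
  Position 4 ('b'): window [4,4] length 1
  Position 5 ('e'): window [4,5] length 2
  Position 6 ('c'): window [4,6] length 3
  Position 7 ('b'): repeat (last at 4), move window start to 5
  Position 7 ('b'): window [5,7] length 3
  Position 8 ('a'): window [5,8] length 4
  Position 9 ('g'): window [5,9] length 5 -- new best
  Position 10 ('d'): window [5,10] length 6 -- new best
Longest substring with no repeats: "ecbagd" with length 6

6


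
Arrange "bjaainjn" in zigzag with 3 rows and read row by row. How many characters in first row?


Zigzag "bjaainjn" into 3 rows:
Placing characters:
  'b' => row 0
  'j' => row 1
  'a' => row 2
  'a' => row 1
  'i' => row 0
  'n' => row 1
  'j' => row 2
  'n' => row 1
Rows:
  Row 0: "bi"
  Row 1: "jann"
  Row 2: "aj"
First row length: 2

2


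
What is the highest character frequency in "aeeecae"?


Input: aeeecae
Character counts:
  'a': 2
  'c': 1
  'e': 4
Maximum frequency: 4

4


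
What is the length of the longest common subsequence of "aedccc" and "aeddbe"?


LCS of "aedccc" and "aeddbe"
DP table:
           a    e    d    d    b    e
      0    0    0    0    0    0    0
  a   0    1    1    1    1    1    1
  e   0    1    2    2    2    2    2
  d   0    1    2    3    3    3    3
  c   0    1    2    3    3    3    3
  c   0    1    2    3    3    3    3
  c   0    1    2    3    3    3    3
LCS length = dp[6][6] = 3

3


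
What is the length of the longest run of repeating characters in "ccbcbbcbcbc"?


Input: "ccbcbbcbcbc"
Scanning for longest run:
  Position 1 ('c'): continues run of 'c', length=2
  Position 2 ('b'): new char, reset run to 1
  Position 3 ('c'): new char, reset run to 1
  Position 4 ('b'): new char, reset run to 1
  Position 5 ('b'): continues run of 'b', length=2
  Position 6 ('c'): new char, reset run to 1
  Position 7 ('b'): new char, reset run to 1
  Position 8 ('c'): new char, reset run to 1
  Position 9 ('b'): new char, reset run to 1
  Position 10 ('c'): new char, reset run to 1
Longest run: 'c' with length 2

2


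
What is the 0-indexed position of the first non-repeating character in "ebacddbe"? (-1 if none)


Input: ebacddbe
Character frequencies:
  'a': 1
  'b': 2
  'c': 1
  'd': 2
  'e': 2
Scanning left to right for freq == 1:
  Position 0 ('e'): freq=2, skip
  Position 1 ('b'): freq=2, skip
  Position 2 ('a'): unique! => answer = 2

2


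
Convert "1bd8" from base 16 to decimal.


Input: "1bd8" in base 16
Positional expansion:
  Digit '1' (value 1) x 16^3 = 4096
  Digit 'b' (value 11) x 16^2 = 2816
  Digit 'd' (value 13) x 16^1 = 208
  Digit '8' (value 8) x 16^0 = 8
Sum = 7128

7128


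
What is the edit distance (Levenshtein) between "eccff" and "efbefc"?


Computing edit distance: "eccff" -> "efbefc"
DP table:
           e    f    b    e    f    c
      0    1    2    3    4    5    6
  e   1    0    1    2    3    4    5
  c   2    1    1    2    3    4    4
  c   3    2    2    2    3    4    4
  f   4    3    2    3    3    3    4
  f   5    4    3    3    4    3    4
Edit distance = dp[5][6] = 4

4


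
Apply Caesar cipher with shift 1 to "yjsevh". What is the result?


Caesar cipher: shift "yjsevh" by 1
  'y' (pos 24) + 1 = pos 25 = 'z'
  'j' (pos 9) + 1 = pos 10 = 'k'
  's' (pos 18) + 1 = pos 19 = 't'
  'e' (pos 4) + 1 = pos 5 = 'f'
  'v' (pos 21) + 1 = pos 22 = 'w'
  'h' (pos 7) + 1 = pos 8 = 'i'
Result: zktfwi

zktfwi


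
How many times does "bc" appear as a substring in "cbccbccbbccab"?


Searching for "bc" in "cbccbccbbccab"
Scanning each position:
  Position 0: "cb" => no
  Position 1: "bc" => MATCH
  Position 2: "cc" => no
  Position 3: "cb" => no
  Position 4: "bc" => MATCH
  Position 5: "cc" => no
  Position 6: "cb" => no
  Position 7: "bb" => no
  Position 8: "bc" => MATCH
  Position 9: "cc" => no
  Position 10: "ca" => no
  Position 11: "ab" => no
Total occurrences: 3

3


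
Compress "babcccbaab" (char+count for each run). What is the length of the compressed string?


Input: babcccbaab
Runs:
  'b' x 1 => "b1"
  'a' x 1 => "a1"
  'b' x 1 => "b1"
  'c' x 3 => "c3"
  'b' x 1 => "b1"
  'a' x 2 => "a2"
  'b' x 1 => "b1"
Compressed: "b1a1b1c3b1a2b1"
Compressed length: 14

14


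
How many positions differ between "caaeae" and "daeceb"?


Comparing "caaeae" and "daeceb" position by position:
  Position 0: 'c' vs 'd' => DIFFER
  Position 1: 'a' vs 'a' => same
  Position 2: 'a' vs 'e' => DIFFER
  Position 3: 'e' vs 'c' => DIFFER
  Position 4: 'a' vs 'e' => DIFFER
  Position 5: 'e' vs 'b' => DIFFER
Positions that differ: 5

5


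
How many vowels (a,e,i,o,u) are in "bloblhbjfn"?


Input: bloblhbjfn
Checking each character:
  'b' at position 0: consonant
  'l' at position 1: consonant
  'o' at position 2: vowel (running total: 1)
  'b' at position 3: consonant
  'l' at position 4: consonant
  'h' at position 5: consonant
  'b' at position 6: consonant
  'j' at position 7: consonant
  'f' at position 8: consonant
  'n' at position 9: consonant
Total vowels: 1

1


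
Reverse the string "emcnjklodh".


Input: emcnjklodh
Reading characters right to left:
  Position 9: 'h'
  Position 8: 'd'
  Position 7: 'o'
  Position 6: 'l'
  Position 5: 'k'
  Position 4: 'j'
  Position 3: 'n'
  Position 2: 'c'
  Position 1: 'm'
  Position 0: 'e'
Reversed: hdolkjncme

hdolkjncme


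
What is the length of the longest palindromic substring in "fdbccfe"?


Input: "fdbccfe"
Checking substrings for palindromes:
  [3:5] "cc" (len 2) => palindrome
Longest palindromic substring: "cc" with length 2

2


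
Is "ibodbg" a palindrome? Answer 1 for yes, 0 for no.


Input: ibodbg
Reversed: gbdobi
  Compare pos 0 ('i') with pos 5 ('g'): MISMATCH
  Compare pos 1 ('b') with pos 4 ('b'): match
  Compare pos 2 ('o') with pos 3 ('d'): MISMATCH
Result: not a palindrome

0


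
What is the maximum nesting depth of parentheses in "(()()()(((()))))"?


Input: "(()()()(((()))))"
Tracking depth:
  Position 0 '(': depth becomes 1
  Position 1 '(': depth becomes 2
  Position 2 ')': depth becomes 1
  Position 3 '(': depth becomes 2
  Position 4 ')': depth becomes 1
  Position 5 '(': depth becomes 2
  Position 6 ')': depth becomes 1
  Position 7 '(': depth becomes 2
  Position 8 '(': depth becomes 3
  Position 9 '(': depth becomes 4
  Position 10 '(': depth becomes 5
  Position 11 ')': depth becomes 4
  Position 12 ')': depth becomes 3
  Position 13 ')': depth becomes 2
  Position 14 ')': depth becomes 1
  Position 15 ')': depth becomes 0
Maximum depth reached: 5

5


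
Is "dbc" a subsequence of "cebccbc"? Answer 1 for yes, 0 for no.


Check if "dbc" is a subsequence of "cebccbc"
Greedy scan:
  Position 0 ('c'): no match needed
  Position 1 ('e'): no match needed
  Position 2 ('b'): no match needed
  Position 3 ('c'): no match needed
  Position 4 ('c'): no match needed
  Position 5 ('b'): no match needed
  Position 6 ('c'): no match needed
Only matched 0/3 characters => not a subsequence

0


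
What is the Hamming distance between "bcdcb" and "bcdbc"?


Comparing "bcdcb" and "bcdbc" position by position:
  Position 0: 'b' vs 'b' => same
  Position 1: 'c' vs 'c' => same
  Position 2: 'd' vs 'd' => same
  Position 3: 'c' vs 'b' => differ
  Position 4: 'b' vs 'c' => differ
Total differences (Hamming distance): 2

2


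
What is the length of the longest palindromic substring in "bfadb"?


Input: "bfadb"
Checking substrings for palindromes:
  No multi-char palindromic substrings found
Longest palindromic substring: "b" with length 1

1


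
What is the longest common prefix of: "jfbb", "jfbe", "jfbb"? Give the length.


Words: jfbb, jfbe, jfbb
  Position 0: all 'j' => match
  Position 1: all 'f' => match
  Position 2: all 'b' => match
  Position 3: ('b', 'e', 'b') => mismatch, stop
LCP = "jfb" (length 3)

3


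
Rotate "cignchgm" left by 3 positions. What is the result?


Input: "cignchgm", rotate left by 3
First 3 characters: "cig"
Remaining characters: "nchgm"
Concatenate remaining + first: "nchgm" + "cig" = "nchgmcig"

nchgmcig


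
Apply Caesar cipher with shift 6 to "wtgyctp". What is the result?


Caesar cipher: shift "wtgyctp" by 6
  'w' (pos 22) + 6 = pos 2 = 'c'
  't' (pos 19) + 6 = pos 25 = 'z'
  'g' (pos 6) + 6 = pos 12 = 'm'
  'y' (pos 24) + 6 = pos 4 = 'e'
  'c' (pos 2) + 6 = pos 8 = 'i'
  't' (pos 19) + 6 = pos 25 = 'z'
  'p' (pos 15) + 6 = pos 21 = 'v'
Result: czmeizv

czmeizv


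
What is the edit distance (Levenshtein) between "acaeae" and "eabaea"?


Computing edit distance: "acaeae" -> "eabaea"
DP table:
           e    a    b    a    e    a
      0    1    2    3    4    5    6
  a   1    1    1    2    3    4    5
  c   2    2    2    2    3    4    5
  a   3    3    2    3    2    3    4
  e   4    3    3    3    3    2    3
  a   5    4    3    4    3    3    2
  e   6    5    4    4    4    3    3
Edit distance = dp[6][6] = 3

3


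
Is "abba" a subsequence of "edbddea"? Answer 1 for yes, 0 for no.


Check if "abba" is a subsequence of "edbddea"
Greedy scan:
  Position 0 ('e'): no match needed
  Position 1 ('d'): no match needed
  Position 2 ('b'): no match needed
  Position 3 ('d'): no match needed
  Position 4 ('d'): no match needed
  Position 5 ('e'): no match needed
  Position 6 ('a'): matches sub[0] = 'a'
Only matched 1/4 characters => not a subsequence

0


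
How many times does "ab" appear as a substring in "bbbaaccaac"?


Searching for "ab" in "bbbaaccaac"
Scanning each position:
  Position 0: "bb" => no
  Position 1: "bb" => no
  Position 2: "ba" => no
  Position 3: "aa" => no
  Position 4: "ac" => no
  Position 5: "cc" => no
  Position 6: "ca" => no
  Position 7: "aa" => no
  Position 8: "ac" => no
Total occurrences: 0

0


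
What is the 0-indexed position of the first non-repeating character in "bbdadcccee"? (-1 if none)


Input: bbdadcccee
Character frequencies:
  'a': 1
  'b': 2
  'c': 3
  'd': 2
  'e': 2
Scanning left to right for freq == 1:
  Position 0 ('b'): freq=2, skip
  Position 1 ('b'): freq=2, skip
  Position 2 ('d'): freq=2, skip
  Position 3 ('a'): unique! => answer = 3

3


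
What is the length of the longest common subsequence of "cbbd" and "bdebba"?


LCS of "cbbd" and "bdebba"
DP table:
           b    d    e    b    b    a
      0    0    0    0    0    0    0
  c   0    0    0    0    0    0    0
  b   0    1    1    1    1    1    1
  b   0    1    1    1    2    2    2
  d   0    1    2    2    2    2    2
LCS length = dp[4][6] = 2

2


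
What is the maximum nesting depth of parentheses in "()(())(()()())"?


Input: "()(())(()()())"
Tracking depth:
  Position 0 '(': depth becomes 1
  Position 1 ')': depth becomes 0
  Position 2 '(': depth becomes 1
  Position 3 '(': depth becomes 2
  Position 4 ')': depth becomes 1
  Position 5 ')': depth becomes 0
  Position 6 '(': depth becomes 1
  Position 7 '(': depth becomes 2
  Position 8 ')': depth becomes 1
  Position 9 '(': depth becomes 2
  Position 10 ')': depth becomes 1
  Position 11 '(': depth becomes 2
  Position 12 ')': depth becomes 1
  Position 13 ')': depth becomes 0
Maximum depth reached: 2

2


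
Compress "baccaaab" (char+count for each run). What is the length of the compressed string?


Input: baccaaab
Runs:
  'b' x 1 => "b1"
  'a' x 1 => "a1"
  'c' x 2 => "c2"
  'a' x 3 => "a3"
  'b' x 1 => "b1"
Compressed: "b1a1c2a3b1"
Compressed length: 10

10


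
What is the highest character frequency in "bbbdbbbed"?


Input: bbbdbbbed
Character counts:
  'b': 6
  'd': 2
  'e': 1
Maximum frequency: 6

6


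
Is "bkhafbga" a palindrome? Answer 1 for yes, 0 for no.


Input: bkhafbga
Reversed: agbfahkb
  Compare pos 0 ('b') with pos 7 ('a'): MISMATCH
  Compare pos 1 ('k') with pos 6 ('g'): MISMATCH
  Compare pos 2 ('h') with pos 5 ('b'): MISMATCH
  Compare pos 3 ('a') with pos 4 ('f'): MISMATCH
Result: not a palindrome

0


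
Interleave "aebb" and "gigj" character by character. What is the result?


Interleaving "aebb" and "gigj":
  Position 0: 'a' from first, 'g' from second => "ag"
  Position 1: 'e' from first, 'i' from second => "ei"
  Position 2: 'b' from first, 'g' from second => "bg"
  Position 3: 'b' from first, 'j' from second => "bj"
Result: ageibgbj

ageibgbj


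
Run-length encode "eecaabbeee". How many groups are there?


Input: eecaabbeee
Scanning for consecutive runs:
  Group 1: 'e' x 2 (positions 0-1)
  Group 2: 'c' x 1 (positions 2-2)
  Group 3: 'a' x 2 (positions 3-4)
  Group 4: 'b' x 2 (positions 5-6)
  Group 5: 'e' x 3 (positions 7-9)
Total groups: 5

5


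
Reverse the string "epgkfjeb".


Input: epgkfjeb
Reading characters right to left:
  Position 7: 'b'
  Position 6: 'e'
  Position 5: 'j'
  Position 4: 'f'
  Position 3: 'k'
  Position 2: 'g'
  Position 1: 'p'
  Position 0: 'e'
Reversed: bejfkgpe

bejfkgpe


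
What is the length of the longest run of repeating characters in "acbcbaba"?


Input: "acbcbaba"
Scanning for longest run:
  Position 1 ('c'): new char, reset run to 1
  Position 2 ('b'): new char, reset run to 1
  Position 3 ('c'): new char, reset run to 1
  Position 4 ('b'): new char, reset run to 1
  Position 5 ('a'): new char, reset run to 1
  Position 6 ('b'): new char, reset run to 1
  Position 7 ('a'): new char, reset run to 1
Longest run: 'a' with length 1

1


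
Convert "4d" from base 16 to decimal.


Input: "4d" in base 16
Positional expansion:
  Digit '4' (value 4) x 16^1 = 64
  Digit 'd' (value 13) x 16^0 = 13
Sum = 77

77


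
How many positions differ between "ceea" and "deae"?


Comparing "ceea" and "deae" position by position:
  Position 0: 'c' vs 'd' => DIFFER
  Position 1: 'e' vs 'e' => same
  Position 2: 'e' vs 'a' => DIFFER
  Position 3: 'a' vs 'e' => DIFFER
Positions that differ: 3

3


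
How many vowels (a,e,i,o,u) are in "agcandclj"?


Input: agcandclj
Checking each character:
  'a' at position 0: vowel (running total: 1)
  'g' at position 1: consonant
  'c' at position 2: consonant
  'a' at position 3: vowel (running total: 2)
  'n' at position 4: consonant
  'd' at position 5: consonant
  'c' at position 6: consonant
  'l' at position 7: consonant
  'j' at position 8: consonant
Total vowels: 2

2


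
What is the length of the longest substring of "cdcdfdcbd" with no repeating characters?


Input: "cdcdfdcbd"
Sliding window (track last position of each char):
  Position 0 ('c'): window [0,0] length 1 -- new best
  Position 1 ('d'): window [0,1] length 2 -- new best
  Position 2 ('c'): repeat (last at 0), move window start to 1
  Position 2 ('c'): window [1,2] length 2
  Position 3 ('d'): repeat (last at 1), move window start to 2
  Position 3 ('d'): window [2,3] length 2
  Position 4 ('f'): window [2,4] length 3 -- new best
  Position 5 ('d'): repeat (last at 3), move window start to 4
  Position 5 ('d'): window [4,5] length 2
  Position 6 ('c'): window [4,6] length 3
  Position 7 ('b'): window [4,7] length 4 -- new best
  Position 8 ('d'): repeat (last at 5), move window start to 6
  Position 8 ('d'): window [6,8] length 3
Longest substring with no repeats: "fdcb" with length 4

4


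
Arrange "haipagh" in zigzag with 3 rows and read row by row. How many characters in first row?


Zigzag "haipagh" into 3 rows:
Placing characters:
  'h' => row 0
  'a' => row 1
  'i' => row 2
  'p' => row 1
  'a' => row 0
  'g' => row 1
  'h' => row 2
Rows:
  Row 0: "ha"
  Row 1: "apg"
  Row 2: "ih"
First row length: 2

2


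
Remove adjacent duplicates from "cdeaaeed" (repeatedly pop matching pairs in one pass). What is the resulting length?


Input: cdeaaeed
Stack-based adjacent duplicate removal:
  Read 'c': push. Stack: c
  Read 'd': push. Stack: cd
  Read 'e': push. Stack: cde
  Read 'a': push. Stack: cdea
  Read 'a': matches stack top 'a' => pop. Stack: cde
  Read 'e': matches stack top 'e' => pop. Stack: cd
  Read 'e': push. Stack: cde
  Read 'd': push. Stack: cded
Final stack: "cded" (length 4)

4


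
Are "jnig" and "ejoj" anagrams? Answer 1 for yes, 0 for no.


Strings: "jnig", "ejoj"
Sorted first:  gijn
Sorted second: ejjo
Differ at position 0: 'g' vs 'e' => not anagrams

0


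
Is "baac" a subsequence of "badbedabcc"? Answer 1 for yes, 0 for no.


Check if "baac" is a subsequence of "badbedabcc"
Greedy scan:
  Position 0 ('b'): matches sub[0] = 'b'
  Position 1 ('a'): matches sub[1] = 'a'
  Position 2 ('d'): no match needed
  Position 3 ('b'): no match needed
  Position 4 ('e'): no match needed
  Position 5 ('d'): no match needed
  Position 6 ('a'): matches sub[2] = 'a'
  Position 7 ('b'): no match needed
  Position 8 ('c'): matches sub[3] = 'c'
  Position 9 ('c'): no match needed
All 4 characters matched => is a subsequence

1


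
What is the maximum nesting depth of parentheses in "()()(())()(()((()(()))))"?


Input: "()()(())()(()((()(()))))"
Tracking depth:
  Position 0 '(': depth becomes 1
  Position 1 ')': depth becomes 0
  Position 2 '(': depth becomes 1
  Position 3 ')': depth becomes 0
  Position 4 '(': depth becomes 1
  Position 5 '(': depth becomes 2
  Position 6 ')': depth becomes 1
  Position 7 ')': depth becomes 0
  Position 8 '(': depth becomes 1
  Position 9 ')': depth becomes 0
  Position 10 '(': depth becomes 1
  Position 11 '(': depth becomes 2
  Position 12 ')': depth becomes 1
  Position 13 '(': depth becomes 2
  Position 14 '(': depth becomes 3
  Position 15 '(': depth becomes 4
  Position 16 ')': depth becomes 3
  Position 17 '(': depth becomes 4
  Position 18 '(': depth becomes 5
  Position 19 ')': depth becomes 4
  Position 20 ')': depth becomes 3
  Position 21 ')': depth becomes 2
  Position 22 ')': depth becomes 1
  Position 23 ')': depth becomes 0
Maximum depth reached: 5

5


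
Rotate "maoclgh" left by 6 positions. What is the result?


Input: "maoclgh", rotate left by 6
First 6 characters: "maoclg"
Remaining characters: "h"
Concatenate remaining + first: "h" + "maoclg" = "hmaoclg"

hmaoclg


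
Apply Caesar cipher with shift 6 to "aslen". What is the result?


Caesar cipher: shift "aslen" by 6
  'a' (pos 0) + 6 = pos 6 = 'g'
  's' (pos 18) + 6 = pos 24 = 'y'
  'l' (pos 11) + 6 = pos 17 = 'r'
  'e' (pos 4) + 6 = pos 10 = 'k'
  'n' (pos 13) + 6 = pos 19 = 't'
Result: gyrkt

gyrkt


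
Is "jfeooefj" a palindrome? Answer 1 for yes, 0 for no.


Input: jfeooefj
Reversed: jfeooefj
  Compare pos 0 ('j') with pos 7 ('j'): match
  Compare pos 1 ('f') with pos 6 ('f'): match
  Compare pos 2 ('e') with pos 5 ('e'): match
  Compare pos 3 ('o') with pos 4 ('o'): match
Result: palindrome

1


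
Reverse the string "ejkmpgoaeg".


Input: ejkmpgoaeg
Reading characters right to left:
  Position 9: 'g'
  Position 8: 'e'
  Position 7: 'a'
  Position 6: 'o'
  Position 5: 'g'
  Position 4: 'p'
  Position 3: 'm'
  Position 2: 'k'
  Position 1: 'j'
  Position 0: 'e'
Reversed: geaogpmkje

geaogpmkje


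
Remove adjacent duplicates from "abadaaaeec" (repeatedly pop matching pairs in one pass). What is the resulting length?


Input: abadaaaeec
Stack-based adjacent duplicate removal:
  Read 'a': push. Stack: a
  Read 'b': push. Stack: ab
  Read 'a': push. Stack: aba
  Read 'd': push. Stack: abad
  Read 'a': push. Stack: abada
  Read 'a': matches stack top 'a' => pop. Stack: abad
  Read 'a': push. Stack: abada
  Read 'e': push. Stack: abadae
  Read 'e': matches stack top 'e' => pop. Stack: abada
  Read 'c': push. Stack: abadac
Final stack: "abadac" (length 6)

6


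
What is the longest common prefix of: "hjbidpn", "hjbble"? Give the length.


Words: hjbidpn, hjbble
  Position 0: all 'h' => match
  Position 1: all 'j' => match
  Position 2: all 'b' => match
  Position 3: ('i', 'b') => mismatch, stop
LCP = "hjb" (length 3)

3


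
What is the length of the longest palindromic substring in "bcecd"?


Input: "bcecd"
Checking substrings for palindromes:
  [1:4] "cec" (len 3) => palindrome
Longest palindromic substring: "cec" with length 3

3


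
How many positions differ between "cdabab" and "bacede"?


Comparing "cdabab" and "bacede" position by position:
  Position 0: 'c' vs 'b' => DIFFER
  Position 1: 'd' vs 'a' => DIFFER
  Position 2: 'a' vs 'c' => DIFFER
  Position 3: 'b' vs 'e' => DIFFER
  Position 4: 'a' vs 'd' => DIFFER
  Position 5: 'b' vs 'e' => DIFFER
Positions that differ: 6

6


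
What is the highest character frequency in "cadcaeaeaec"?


Input: cadcaeaeaec
Character counts:
  'a': 4
  'c': 3
  'd': 1
  'e': 3
Maximum frequency: 4

4


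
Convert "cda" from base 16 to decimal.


Input: "cda" in base 16
Positional expansion:
  Digit 'c' (value 12) x 16^2 = 3072
  Digit 'd' (value 13) x 16^1 = 208
  Digit 'a' (value 10) x 16^0 = 10
Sum = 3290

3290


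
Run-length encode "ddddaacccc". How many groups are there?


Input: ddddaacccc
Scanning for consecutive runs:
  Group 1: 'd' x 4 (positions 0-3)
  Group 2: 'a' x 2 (positions 4-5)
  Group 3: 'c' x 4 (positions 6-9)
Total groups: 3

3


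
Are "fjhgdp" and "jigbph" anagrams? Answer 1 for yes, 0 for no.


Strings: "fjhgdp", "jigbph"
Sorted first:  dfghjp
Sorted second: bghijp
Differ at position 0: 'd' vs 'b' => not anagrams

0


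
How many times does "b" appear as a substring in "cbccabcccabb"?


Searching for "b" in "cbccabcccabb"
Scanning each position:
  Position 0: "c" => no
  Position 1: "b" => MATCH
  Position 2: "c" => no
  Position 3: "c" => no
  Position 4: "a" => no
  Position 5: "b" => MATCH
  Position 6: "c" => no
  Position 7: "c" => no
  Position 8: "c" => no
  Position 9: "a" => no
  Position 10: "b" => MATCH
  Position 11: "b" => MATCH
Total occurrences: 4

4


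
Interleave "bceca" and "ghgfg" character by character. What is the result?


Interleaving "bceca" and "ghgfg":
  Position 0: 'b' from first, 'g' from second => "bg"
  Position 1: 'c' from first, 'h' from second => "ch"
  Position 2: 'e' from first, 'g' from second => "eg"
  Position 3: 'c' from first, 'f' from second => "cf"
  Position 4: 'a' from first, 'g' from second => "ag"
Result: bgchegcfag

bgchegcfag


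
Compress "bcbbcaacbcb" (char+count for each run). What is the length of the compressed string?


Input: bcbbcaacbcb
Runs:
  'b' x 1 => "b1"
  'c' x 1 => "c1"
  'b' x 2 => "b2"
  'c' x 1 => "c1"
  'a' x 2 => "a2"
  'c' x 1 => "c1"
  'b' x 1 => "b1"
  'c' x 1 => "c1"
  'b' x 1 => "b1"
Compressed: "b1c1b2c1a2c1b1c1b1"
Compressed length: 18

18


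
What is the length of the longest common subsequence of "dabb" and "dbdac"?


LCS of "dabb" and "dbdac"
DP table:
           d    b    d    a    c
      0    0    0    0    0    0
  d   0    1    1    1    1    1
  a   0    1    1    1    2    2
  b   0    1    2    2    2    2
  b   0    1    2    2    2    2
LCS length = dp[4][5] = 2

2


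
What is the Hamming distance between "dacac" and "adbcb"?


Comparing "dacac" and "adbcb" position by position:
  Position 0: 'd' vs 'a' => differ
  Position 1: 'a' vs 'd' => differ
  Position 2: 'c' vs 'b' => differ
  Position 3: 'a' vs 'c' => differ
  Position 4: 'c' vs 'b' => differ
Total differences (Hamming distance): 5

5


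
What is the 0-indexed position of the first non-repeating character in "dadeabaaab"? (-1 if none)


Input: dadeabaaab
Character frequencies:
  'a': 5
  'b': 2
  'd': 2
  'e': 1
Scanning left to right for freq == 1:
  Position 0 ('d'): freq=2, skip
  Position 1 ('a'): freq=5, skip
  Position 2 ('d'): freq=2, skip
  Position 3 ('e'): unique! => answer = 3

3


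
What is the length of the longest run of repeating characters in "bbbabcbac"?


Input: "bbbabcbac"
Scanning for longest run:
  Position 1 ('b'): continues run of 'b', length=2
  Position 2 ('b'): continues run of 'b', length=3
  Position 3 ('a'): new char, reset run to 1
  Position 4 ('b'): new char, reset run to 1
  Position 5 ('c'): new char, reset run to 1
  Position 6 ('b'): new char, reset run to 1
  Position 7 ('a'): new char, reset run to 1
  Position 8 ('c'): new char, reset run to 1
Longest run: 'b' with length 3

3


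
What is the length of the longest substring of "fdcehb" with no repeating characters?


Input: "fdcehb"
Sliding window (track last position of each char):
  Position 0 ('f'): window [0,0] length 1 -- new best
  Position 1 ('d'): window [0,1] length 2 -- new best
  Position 2 ('c'): window [0,2] length 3 -- new best
  Position 3 ('e'): window [0,3] length 4 -- new best
  Position 4 ('h'): window [0,4] length 5 -- new best
  Position 5 ('b'): window [0,5] length 6 -- new best
Longest substring with no repeats: "fdcehb" with length 6

6


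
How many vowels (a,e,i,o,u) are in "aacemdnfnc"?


Input: aacemdnfnc
Checking each character:
  'a' at position 0: vowel (running total: 1)
  'a' at position 1: vowel (running total: 2)
  'c' at position 2: consonant
  'e' at position 3: vowel (running total: 3)
  'm' at position 4: consonant
  'd' at position 5: consonant
  'n' at position 6: consonant
  'f' at position 7: consonant
  'n' at position 8: consonant
  'c' at position 9: consonant
Total vowels: 3

3


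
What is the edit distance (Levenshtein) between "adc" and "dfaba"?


Computing edit distance: "adc" -> "dfaba"
DP table:
           d    f    a    b    a
      0    1    2    3    4    5
  a   1    1    2    2    3    4
  d   2    1    2    3    3    4
  c   3    2    2    3    4    4
Edit distance = dp[3][5] = 4

4


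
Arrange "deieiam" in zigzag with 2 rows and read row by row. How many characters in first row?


Zigzag "deieiam" into 2 rows:
Placing characters:
  'd' => row 0
  'e' => row 1
  'i' => row 0
  'e' => row 1
  'i' => row 0
  'a' => row 1
  'm' => row 0
Rows:
  Row 0: "diim"
  Row 1: "eea"
First row length: 4

4


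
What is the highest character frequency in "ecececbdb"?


Input: ecececbdb
Character counts:
  'b': 2
  'c': 3
  'd': 1
  'e': 3
Maximum frequency: 3

3


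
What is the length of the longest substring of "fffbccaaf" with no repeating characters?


Input: "fffbccaaf"
Sliding window (track last position of each char):
  Position 0 ('f'): window [0,0] length 1 -- new best
  Position 1 ('f'): repeat (last at 0), move window start to 1
  Position 1 ('f'): window [1,1] length 1
  Position 2 ('f'): repeat (last at 1), move window start to 2
  Position 2 ('f'): window [2,2] length 1
  Position 3 ('b'): window [2,3] length 2 -- new best
  Position 4 ('c'): window [2,4] length 3 -- new best
  Position 5 ('c'): repeat (last at 4), move window start to 5
  Position 5 ('c'): window [5,5] length 1
  Position 6 ('a'): window [5,6] length 2
  Position 7 ('a'): repeat (last at 6), move window start to 7
  Position 7 ('a'): window [7,7] length 1
  Position 8 ('f'): window [7,8] length 2
Longest substring with no repeats: "fbc" with length 3

3


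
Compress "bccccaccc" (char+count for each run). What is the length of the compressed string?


Input: bccccaccc
Runs:
  'b' x 1 => "b1"
  'c' x 4 => "c4"
  'a' x 1 => "a1"
  'c' x 3 => "c3"
Compressed: "b1c4a1c3"
Compressed length: 8

8


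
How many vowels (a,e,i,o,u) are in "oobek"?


Input: oobek
Checking each character:
  'o' at position 0: vowel (running total: 1)
  'o' at position 1: vowel (running total: 2)
  'b' at position 2: consonant
  'e' at position 3: vowel (running total: 3)
  'k' at position 4: consonant
Total vowels: 3

3


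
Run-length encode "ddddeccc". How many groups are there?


Input: ddddeccc
Scanning for consecutive runs:
  Group 1: 'd' x 4 (positions 0-3)
  Group 2: 'e' x 1 (positions 4-4)
  Group 3: 'c' x 3 (positions 5-7)
Total groups: 3

3


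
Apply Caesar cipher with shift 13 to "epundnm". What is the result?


Caesar cipher: shift "epundnm" by 13
  'e' (pos 4) + 13 = pos 17 = 'r'
  'p' (pos 15) + 13 = pos 2 = 'c'
  'u' (pos 20) + 13 = pos 7 = 'h'
  'n' (pos 13) + 13 = pos 0 = 'a'
  'd' (pos 3) + 13 = pos 16 = 'q'
  'n' (pos 13) + 13 = pos 0 = 'a'
  'm' (pos 12) + 13 = pos 25 = 'z'
Result: rchaqaz

rchaqaz


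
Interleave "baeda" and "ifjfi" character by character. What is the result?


Interleaving "baeda" and "ifjfi":
  Position 0: 'b' from first, 'i' from second => "bi"
  Position 1: 'a' from first, 'f' from second => "af"
  Position 2: 'e' from first, 'j' from second => "ej"
  Position 3: 'd' from first, 'f' from second => "df"
  Position 4: 'a' from first, 'i' from second => "ai"
Result: biafejdfai

biafejdfai
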